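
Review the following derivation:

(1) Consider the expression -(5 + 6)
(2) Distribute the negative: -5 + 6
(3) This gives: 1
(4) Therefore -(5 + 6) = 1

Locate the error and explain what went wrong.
Step 2: Distribute the negative: -5 + 6

Step 2 incorrectly distributes the negative sign. The correct distribution is -(5 + 6) = -5 - 6 = -11. The negative must be applied to both terms, not just the first. The error treats -(5 + 6) as -5 + 6, which equals 1 instead of -11.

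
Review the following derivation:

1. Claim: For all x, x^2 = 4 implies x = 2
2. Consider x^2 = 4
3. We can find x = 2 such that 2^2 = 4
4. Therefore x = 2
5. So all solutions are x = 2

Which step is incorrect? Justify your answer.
Step 4: Therefore x = 2

Step 4 incorrectly concludes that x = 2 is the only solution. The proof shows that x = 2 is A solution (existence), but does not show it is the ONLY solution (uniqueness). In fact, x = -2 is also a solution since (-2)^2 = 4. Finding one solution doesn't prove there are no others.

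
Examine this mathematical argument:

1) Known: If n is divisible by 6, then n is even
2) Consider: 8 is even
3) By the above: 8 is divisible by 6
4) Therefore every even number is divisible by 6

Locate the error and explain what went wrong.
Step 3: By the above: 8 is divisible by 6

Step 3 commits the fallacy of affirming the consequent. The known fact 'divisible by 6 → even' does NOT imply 'even → divisible by 6'. That would be the converse, which is false. For example, 8 is even but 8 ÷ 6 = 1.33, which is not an integer.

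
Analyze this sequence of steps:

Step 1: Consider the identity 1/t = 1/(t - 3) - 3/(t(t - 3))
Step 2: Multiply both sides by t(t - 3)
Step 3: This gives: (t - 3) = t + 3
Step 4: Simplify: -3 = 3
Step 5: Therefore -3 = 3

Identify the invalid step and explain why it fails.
Step 3: This gives: (t - 3) = t + 3

Step 3 makes a sign error when clearing denominators. Multiplying -3/(t(t - 3)) by t(t - 3) gives -3, not +3. The correct result is (t - 3) = t - 3, which is trivially true, not (t - 3) = t + 3. (Step 1 is a valid identity: 1/(t - 3) - 3/(t(t - 3)) = (t - 3)/(t(t - 3)) = 1/t.)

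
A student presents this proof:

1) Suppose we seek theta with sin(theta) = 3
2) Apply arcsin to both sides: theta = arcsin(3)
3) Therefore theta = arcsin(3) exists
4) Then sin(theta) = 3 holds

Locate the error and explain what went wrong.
Step 2: Apply arcsin to both sides: theta = arcsin(3)

Step 2 applies arcsin to 3. However, arcsin(x) is only defined for x in [-1, 1] because sin(theta) can only produce values in that range. Since |3| > 1, arcsin(3) is undefined. There is no angle whose sine equals 3.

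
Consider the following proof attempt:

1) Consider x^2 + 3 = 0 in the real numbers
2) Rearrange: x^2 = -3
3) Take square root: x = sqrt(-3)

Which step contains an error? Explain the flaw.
Step 3: Take square root: x = sqrt(-3)

Step 3 takes the square root of -3, which is negative. In the real number system, the square root of a negative number is undefined. The equation x^2 + 3 = 0 has no real solutions. Square roots of negative numbers only exist in the complex numbers.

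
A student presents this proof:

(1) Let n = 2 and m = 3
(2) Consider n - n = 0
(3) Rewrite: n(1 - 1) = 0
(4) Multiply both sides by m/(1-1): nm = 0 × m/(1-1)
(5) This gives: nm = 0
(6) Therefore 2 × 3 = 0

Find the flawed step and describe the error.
Step 4: Multiply both sides by m/(1-1): nm = 0 × m/(1-1)

Step 4 multiplies both sides by m/(1-1). However, 1-1 = 0, so this is multiplication by m/0, which is undefined. We cannot multiply by an undefined expression.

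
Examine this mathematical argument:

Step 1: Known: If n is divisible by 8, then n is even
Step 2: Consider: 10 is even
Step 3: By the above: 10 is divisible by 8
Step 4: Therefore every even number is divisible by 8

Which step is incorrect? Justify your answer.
Step 3: By the above: 10 is divisible by 8

Step 3 commits the fallacy of affirming the consequent. The known fact 'divisible by 8 → even' does NOT imply 'even → divisible by 8'. That would be the converse, which is false. For example, 10 is even but 10 ÷ 8 = 1.25, which is not an integer.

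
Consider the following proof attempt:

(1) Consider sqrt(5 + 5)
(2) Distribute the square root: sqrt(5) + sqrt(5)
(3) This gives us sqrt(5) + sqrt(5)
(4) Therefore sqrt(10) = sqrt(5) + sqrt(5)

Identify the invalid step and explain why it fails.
Step 2: Distribute the square root: sqrt(5) + sqrt(5)

Step 2 incorrectly 'distributes' the square root over addition. The square root function does not distribute: sqrt(a + b) ≠ sqrt(a) + sqrt(b). In fact, sqrt(5 + 5) = sqrt(10) ≈ 3.1623, while sqrt(5) + sqrt(5) ≈ 4.4721.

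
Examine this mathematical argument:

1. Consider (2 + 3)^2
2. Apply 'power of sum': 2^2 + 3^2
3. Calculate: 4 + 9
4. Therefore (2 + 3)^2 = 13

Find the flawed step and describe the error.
Step 2: Apply 'power of sum': 2^2 + 3^2

Step 2 incorrectly applies a non-existent rule '(a+b)^n = a^n + b^n'. This is false in general. The correct expansion uses the binomial theorem. The actual value is (2 + 3)^2 = 5^2 = 25, not 13.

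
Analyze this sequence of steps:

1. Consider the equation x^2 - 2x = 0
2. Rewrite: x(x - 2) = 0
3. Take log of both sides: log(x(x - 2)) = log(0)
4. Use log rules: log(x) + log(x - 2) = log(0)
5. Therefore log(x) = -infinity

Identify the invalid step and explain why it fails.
Step 3: Take log of both sides: log(x(x - 2)) = log(0)

Step 3 takes the logarithm of both sides, resulting in log(0) on the right side. The logarithm is only defined for positive numbers; log(0) is undefined (approaches negative infinity). This operation is invalid.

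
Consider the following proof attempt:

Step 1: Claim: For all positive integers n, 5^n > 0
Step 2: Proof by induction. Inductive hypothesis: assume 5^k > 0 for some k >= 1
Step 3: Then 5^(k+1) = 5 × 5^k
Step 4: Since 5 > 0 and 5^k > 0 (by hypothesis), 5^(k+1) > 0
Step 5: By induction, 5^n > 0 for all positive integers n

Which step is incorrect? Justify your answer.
Step 5: By induction, 5^n > 0 for all positive integers n

Step 5 concludes the proof by induction, but no base case was ever established. A valid induction proof requires: (1) a base case proving 5^1 > 0, and (2) an inductive step showing IF 5^k > 0 THEN 5^(k+1) > 0. Steps 2-4 correctly establish the inductive step, but without the base case the conclusion in step 5 does not follow.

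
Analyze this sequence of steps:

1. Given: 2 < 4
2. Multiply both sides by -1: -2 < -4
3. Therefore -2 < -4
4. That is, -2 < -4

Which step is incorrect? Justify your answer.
Step 2: Multiply both sides by -1: -2 < -4

Step 2 multiplies both sides by -1 but fails to reverse the inequality sign. When multiplying (or dividing) an inequality by a negative number, the direction must be reversed. Since 2 < 4, we should get -2 > -4, i.e., -2 > -4.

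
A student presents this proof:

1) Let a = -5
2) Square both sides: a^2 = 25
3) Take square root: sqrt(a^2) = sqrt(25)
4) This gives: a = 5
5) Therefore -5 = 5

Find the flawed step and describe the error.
Step 4: This gives: a = 5

Step 4 incorrectly states that sqrt(a^2) = a. The correct identity is sqrt(a^2) = |a|. Since a = -5 < 0, we have sqrt(a^2) = |-5| = 5, not a = -5.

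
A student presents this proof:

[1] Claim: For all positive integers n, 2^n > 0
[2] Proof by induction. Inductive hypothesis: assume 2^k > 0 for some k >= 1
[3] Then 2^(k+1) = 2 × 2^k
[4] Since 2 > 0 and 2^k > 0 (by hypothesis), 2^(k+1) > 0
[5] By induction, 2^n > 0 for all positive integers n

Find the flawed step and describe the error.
Step 5: By induction, 2^n > 0 for all positive integers n

Step 5 concludes the proof by induction, but no base case was ever established. A valid induction proof requires: (1) a base case proving 2^1 > 0, and (2) an inductive step showing IF 2^k > 0 THEN 2^(k+1) > 0. Steps 2-4 correctly establish the inductive step, but without the base case the conclusion in step 5 does not follow.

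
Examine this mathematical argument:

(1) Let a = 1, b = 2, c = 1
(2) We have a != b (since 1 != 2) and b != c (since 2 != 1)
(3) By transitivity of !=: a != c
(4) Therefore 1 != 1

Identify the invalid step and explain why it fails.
Step 3: By transitivity of !=: a != c

Step 3 incorrectly applies transitivity to the '!=' relation. Transitivity states: if a R b and b R c, then a R c. However, '!=' is not transitive. Counterexample: 1 != 2 and 2 != 1, but 1 = 1 (both equal 1). Transitivity holds for relations like <, <=, =, but not for !=.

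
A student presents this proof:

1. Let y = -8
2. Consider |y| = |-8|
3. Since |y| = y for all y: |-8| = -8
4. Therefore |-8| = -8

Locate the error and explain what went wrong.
Step 3: Since |y| = y for all y: |-8| = -8

Step 3 incorrectly states that |y| = y for all y. The correct definition is |y| = y when y >= 0, and |y| = -y when y < 0. Since -8 < 0, we have |-8| = -(-8) = 8, not -8.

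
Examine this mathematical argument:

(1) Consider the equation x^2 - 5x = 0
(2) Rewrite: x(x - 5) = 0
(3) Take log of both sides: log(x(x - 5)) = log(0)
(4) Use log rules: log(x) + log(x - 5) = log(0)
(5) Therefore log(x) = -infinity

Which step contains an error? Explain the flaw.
Step 3: Take log of both sides: log(x(x - 5)) = log(0)

Step 3 takes the logarithm of both sides, resulting in log(0) on the right side. The logarithm is only defined for positive numbers; log(0) is undefined (approaches negative infinity). This operation is invalid.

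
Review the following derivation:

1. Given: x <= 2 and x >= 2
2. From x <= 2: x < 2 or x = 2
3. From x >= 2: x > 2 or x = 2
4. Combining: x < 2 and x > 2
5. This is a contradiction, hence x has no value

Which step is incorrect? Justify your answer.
Step 4: Combining: x < 2 and x > 2

Step 4 incorrectly combines the conditions. From x <= 2 and x >= 2, the intersection is x = 2. The error treats the 'or' cases as 'and' requirements. The correct conclusion is that x = 2 is the unique solution, not that no solution exists.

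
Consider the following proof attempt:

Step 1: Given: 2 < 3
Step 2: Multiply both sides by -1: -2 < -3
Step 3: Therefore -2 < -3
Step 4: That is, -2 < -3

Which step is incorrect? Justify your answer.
Step 2: Multiply both sides by -1: -2 < -3

Step 2 multiplies both sides by -1 but fails to reverse the inequality sign. When multiplying (or dividing) an inequality by a negative number, the direction must be reversed. Since 2 < 3, we should get -2 > -3, i.e., -2 > -3.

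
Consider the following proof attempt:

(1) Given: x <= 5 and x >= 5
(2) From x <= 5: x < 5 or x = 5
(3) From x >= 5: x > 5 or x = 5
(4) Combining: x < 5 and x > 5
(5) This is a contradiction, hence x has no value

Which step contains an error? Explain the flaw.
Step 4: Combining: x < 5 and x > 5

Step 4 incorrectly combines the conditions. From x <= 5 and x >= 5, the intersection is x = 5. The error treats the 'or' cases as 'and' requirements. The correct conclusion is that x = 5 is the unique solution, not that no solution exists.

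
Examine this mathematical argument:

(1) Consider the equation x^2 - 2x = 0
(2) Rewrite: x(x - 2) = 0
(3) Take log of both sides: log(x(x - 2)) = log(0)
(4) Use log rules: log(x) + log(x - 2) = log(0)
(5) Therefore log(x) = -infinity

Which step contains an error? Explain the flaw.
Step 3: Take log of both sides: log(x(x - 2)) = log(0)

Step 3 takes the logarithm of both sides, resulting in log(0) on the right side. The logarithm is only defined for positive numbers; log(0) is undefined (approaches negative infinity). This operation is invalid.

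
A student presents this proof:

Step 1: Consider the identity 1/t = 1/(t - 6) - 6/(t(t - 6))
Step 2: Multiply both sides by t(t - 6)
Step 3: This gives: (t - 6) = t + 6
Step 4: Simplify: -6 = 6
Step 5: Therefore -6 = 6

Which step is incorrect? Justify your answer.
Step 3: This gives: (t - 6) = t + 6

Step 3 makes a sign error when clearing denominators. Multiplying -6/(t(t - 6)) by t(t - 6) gives -6, not +6. The correct result is (t - 6) = t - 6, which is trivially true, not (t - 6) = t + 6. (Step 1 is a valid identity: 1/(t - 6) - 6/(t(t - 6)) = (t - 6)/(t(t - 6)) = 1/t.)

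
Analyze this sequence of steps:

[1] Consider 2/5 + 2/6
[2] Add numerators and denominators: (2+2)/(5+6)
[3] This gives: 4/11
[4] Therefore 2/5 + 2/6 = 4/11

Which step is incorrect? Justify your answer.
Step 2: Add numerators and denominators: (2+2)/(5+6)

Step 2 incorrectly adds fractions by separately adding numerators and denominators. This is wrong. The correct method requires a common denominator: 2/5 + 2/6 = (2×6 + 2×5)/(5×6) = 22/30 = 11/15. The method used gives 4/11, which is different.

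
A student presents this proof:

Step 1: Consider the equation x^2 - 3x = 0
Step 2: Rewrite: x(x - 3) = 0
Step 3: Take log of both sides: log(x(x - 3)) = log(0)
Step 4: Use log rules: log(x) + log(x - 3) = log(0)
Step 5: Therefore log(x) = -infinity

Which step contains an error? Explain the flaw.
Step 3: Take log of both sides: log(x(x - 3)) = log(0)

Step 3 takes the logarithm of both sides, resulting in log(0) on the right side. The logarithm is only defined for positive numbers; log(0) is undefined (approaches negative infinity). This operation is invalid.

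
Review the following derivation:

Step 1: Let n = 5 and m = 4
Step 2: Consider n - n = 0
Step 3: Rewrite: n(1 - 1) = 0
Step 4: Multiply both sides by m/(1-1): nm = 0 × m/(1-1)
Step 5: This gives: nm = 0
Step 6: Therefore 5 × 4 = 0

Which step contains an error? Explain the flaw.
Step 4: Multiply both sides by m/(1-1): nm = 0 × m/(1-1)

Step 4 multiplies both sides by m/(1-1). However, 1-1 = 0, so this is multiplication by m/0, which is undefined. We cannot multiply by an undefined expression.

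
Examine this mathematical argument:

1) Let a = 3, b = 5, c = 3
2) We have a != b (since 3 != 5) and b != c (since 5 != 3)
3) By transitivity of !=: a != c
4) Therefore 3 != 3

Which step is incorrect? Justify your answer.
Step 3: By transitivity of !=: a != c

Step 3 incorrectly applies transitivity to the '!=' relation. Transitivity states: if a R b and b R c, then a R c. However, '!=' is not transitive. Counterexample: 3 != 5 and 5 != 3, but 3 = 3 (both equal 3). Transitivity holds for relations like <, <=, =, but not for !=.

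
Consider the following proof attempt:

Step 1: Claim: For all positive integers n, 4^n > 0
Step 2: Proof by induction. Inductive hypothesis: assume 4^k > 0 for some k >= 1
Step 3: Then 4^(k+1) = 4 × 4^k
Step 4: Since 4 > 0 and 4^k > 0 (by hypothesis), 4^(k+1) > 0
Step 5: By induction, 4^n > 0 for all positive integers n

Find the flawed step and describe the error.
Step 5: By induction, 4^n > 0 for all positive integers n

Step 5 concludes the proof by induction, but no base case was ever established. A valid induction proof requires: (1) a base case proving 4^1 > 0, and (2) an inductive step showing IF 4^k > 0 THEN 4^(k+1) > 0. Steps 2-4 correctly establish the inductive step, but without the base case the conclusion in step 5 does not follow.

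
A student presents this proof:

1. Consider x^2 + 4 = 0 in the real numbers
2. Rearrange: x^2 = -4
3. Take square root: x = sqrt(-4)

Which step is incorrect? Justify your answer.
Step 3: Take square root: x = sqrt(-4)

Step 3 takes the square root of -4, which is negative. In the real number system, the square root of a negative number is undefined. The equation x^2 + 4 = 0 has no real solutions. Square roots of negative numbers only exist in the complex numbers.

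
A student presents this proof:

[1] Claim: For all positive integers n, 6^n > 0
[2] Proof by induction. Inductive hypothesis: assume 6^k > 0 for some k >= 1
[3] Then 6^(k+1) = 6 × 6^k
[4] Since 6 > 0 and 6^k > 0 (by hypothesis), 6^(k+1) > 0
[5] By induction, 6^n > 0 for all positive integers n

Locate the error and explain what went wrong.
Step 5: By induction, 6^n > 0 for all positive integers n

Step 5 concludes the proof by induction, but no base case was ever established. A valid induction proof requires: (1) a base case proving 6^1 > 0, and (2) an inductive step showing IF 6^k > 0 THEN 6^(k+1) > 0. Steps 2-4 correctly establish the inductive step, but without the base case the conclusion in step 5 does not follow.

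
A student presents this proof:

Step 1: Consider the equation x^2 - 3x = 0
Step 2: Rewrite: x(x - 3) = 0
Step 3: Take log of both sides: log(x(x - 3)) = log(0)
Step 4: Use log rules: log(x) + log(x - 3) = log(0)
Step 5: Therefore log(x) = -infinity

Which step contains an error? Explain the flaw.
Step 3: Take log of both sides: log(x(x - 3)) = log(0)

Step 3 takes the logarithm of both sides, resulting in log(0) on the right side. The logarithm is only defined for positive numbers; log(0) is undefined (approaches negative infinity). This operation is invalid.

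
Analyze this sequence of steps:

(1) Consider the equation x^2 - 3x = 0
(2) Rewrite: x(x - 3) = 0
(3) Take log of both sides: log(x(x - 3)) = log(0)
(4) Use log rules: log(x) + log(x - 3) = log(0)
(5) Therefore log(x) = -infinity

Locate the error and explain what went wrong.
Step 3: Take log of both sides: log(x(x - 3)) = log(0)

Step 3 takes the logarithm of both sides, resulting in log(0) on the right side. The logarithm is only defined for positive numbers; log(0) is undefined (approaches negative infinity). This operation is invalid.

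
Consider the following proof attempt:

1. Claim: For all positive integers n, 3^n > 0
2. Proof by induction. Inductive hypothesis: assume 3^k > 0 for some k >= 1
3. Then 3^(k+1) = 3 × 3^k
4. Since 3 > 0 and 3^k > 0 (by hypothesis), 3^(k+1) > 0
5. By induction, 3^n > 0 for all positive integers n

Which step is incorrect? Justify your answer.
Step 5: By induction, 3^n > 0 for all positive integers n

Step 5 concludes the proof by induction, but no base case was ever established. A valid induction proof requires: (1) a base case proving 3^1 > 0, and (2) an inductive step showing IF 3^k > 0 THEN 3^(k+1) > 0. Steps 2-4 correctly establish the inductive step, but without the base case the conclusion in step 5 does not follow.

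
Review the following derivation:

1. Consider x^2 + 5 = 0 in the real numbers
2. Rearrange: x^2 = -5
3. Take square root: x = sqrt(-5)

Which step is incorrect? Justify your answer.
Step 3: Take square root: x = sqrt(-5)

Step 3 takes the square root of -5, which is negative. In the real number system, the square root of a negative number is undefined. The equation x^2 + 5 = 0 has no real solutions. Square roots of negative numbers only exist in the complex numbers.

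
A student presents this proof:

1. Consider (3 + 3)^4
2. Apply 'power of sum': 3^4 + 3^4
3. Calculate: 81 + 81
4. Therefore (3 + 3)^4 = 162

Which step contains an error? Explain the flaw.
Step 2: Apply 'power of sum': 3^4 + 3^4

Step 2 incorrectly applies a non-existent rule '(a+b)^n = a^n + b^n'. This is false in general. The correct expansion uses the binomial theorem. The actual value is (3 + 3)^4 = 6^4 = 1296, not 162.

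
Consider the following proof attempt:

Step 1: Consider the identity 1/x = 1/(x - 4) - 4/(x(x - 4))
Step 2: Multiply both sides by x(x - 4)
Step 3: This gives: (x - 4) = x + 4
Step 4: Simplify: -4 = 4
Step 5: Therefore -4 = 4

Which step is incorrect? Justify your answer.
Step 3: This gives: (x - 4) = x + 4

Step 3 makes a sign error when clearing denominators. Multiplying -4/(x(x - 4)) by x(x - 4) gives -4, not +4. The correct result is (x - 4) = x - 4, which is trivially true, not (x - 4) = x + 4. (Step 1 is a valid identity: 1/(x - 4) - 4/(x(x - 4)) = (x - 4)/(x(x - 4)) = 1/x.)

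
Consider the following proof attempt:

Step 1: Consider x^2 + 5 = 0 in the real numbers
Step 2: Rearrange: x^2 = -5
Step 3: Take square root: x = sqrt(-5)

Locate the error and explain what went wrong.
Step 3: Take square root: x = sqrt(-5)

Step 3 takes the square root of -5, which is negative. In the real number system, the square root of a negative number is undefined. The equation x^2 + 5 = 0 has no real solutions. Square roots of negative numbers only exist in the complex numbers.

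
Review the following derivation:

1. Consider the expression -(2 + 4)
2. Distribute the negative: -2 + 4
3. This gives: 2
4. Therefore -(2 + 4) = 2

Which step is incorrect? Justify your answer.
Step 2: Distribute the negative: -2 + 4

Step 2 incorrectly distributes the negative sign. The correct distribution is -(2 + 4) = -2 - 4 = -6. The negative must be applied to both terms, not just the first. The error treats -(2 + 4) as -2 + 4, which equals 2 instead of -6.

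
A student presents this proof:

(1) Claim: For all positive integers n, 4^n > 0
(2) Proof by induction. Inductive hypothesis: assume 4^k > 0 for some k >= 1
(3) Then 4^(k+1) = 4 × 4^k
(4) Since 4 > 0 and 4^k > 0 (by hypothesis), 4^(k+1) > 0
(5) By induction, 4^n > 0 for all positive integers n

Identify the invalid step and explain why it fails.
Step 5: By induction, 4^n > 0 for all positive integers n

Step 5 concludes the proof by induction, but no base case was ever established. A valid induction proof requires: (1) a base case proving 4^1 > 0, and (2) an inductive step showing IF 4^k > 0 THEN 4^(k+1) > 0. Steps 2-4 correctly establish the inductive step, but without the base case the conclusion in step 5 does not follow.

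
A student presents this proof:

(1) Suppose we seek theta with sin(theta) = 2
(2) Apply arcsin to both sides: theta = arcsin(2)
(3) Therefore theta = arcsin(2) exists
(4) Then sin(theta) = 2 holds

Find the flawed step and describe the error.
Step 2: Apply arcsin to both sides: theta = arcsin(2)

Step 2 applies arcsin to 2. However, arcsin(x) is only defined for x in [-1, 1] because sin(theta) can only produce values in that range. Since |2| > 1, arcsin(2) is undefined. There is no angle whose sine equals 2.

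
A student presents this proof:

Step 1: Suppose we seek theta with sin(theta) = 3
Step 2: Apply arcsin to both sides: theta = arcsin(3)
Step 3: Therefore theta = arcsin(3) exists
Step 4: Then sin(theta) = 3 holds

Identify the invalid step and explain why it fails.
Step 2: Apply arcsin to both sides: theta = arcsin(3)

Step 2 applies arcsin to 3. However, arcsin(x) is only defined for x in [-1, 1] because sin(theta) can only produce values in that range. Since |3| > 1, arcsin(3) is undefined. There is no angle whose sine equals 3.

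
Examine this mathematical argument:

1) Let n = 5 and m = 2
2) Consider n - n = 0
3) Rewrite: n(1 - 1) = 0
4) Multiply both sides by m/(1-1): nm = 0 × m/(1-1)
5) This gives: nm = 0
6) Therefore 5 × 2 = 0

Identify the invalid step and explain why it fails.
Step 4: Multiply both sides by m/(1-1): nm = 0 × m/(1-1)

Step 4 multiplies both sides by m/(1-1). However, 1-1 = 0, so this is multiplication by m/0, which is undefined. We cannot multiply by an undefined expression.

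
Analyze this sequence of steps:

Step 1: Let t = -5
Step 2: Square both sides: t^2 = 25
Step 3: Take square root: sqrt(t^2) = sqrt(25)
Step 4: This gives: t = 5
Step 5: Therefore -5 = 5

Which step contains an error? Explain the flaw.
Step 4: This gives: t = 5

Step 4 incorrectly states that sqrt(t^2) = t. The correct identity is sqrt(t^2) = |t|. Since t = -5 < 0, we have sqrt(t^2) = |-5| = 5, not t = -5.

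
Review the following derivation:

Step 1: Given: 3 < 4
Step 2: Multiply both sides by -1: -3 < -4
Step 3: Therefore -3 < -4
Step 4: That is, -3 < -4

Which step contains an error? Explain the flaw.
Step 2: Multiply both sides by -1: -3 < -4

Step 2 multiplies both sides by -1 but fails to reverse the inequality sign. When multiplying (or dividing) an inequality by a negative number, the direction must be reversed. Since 3 < 4, we should get -3 > -4, i.e., -3 > -4.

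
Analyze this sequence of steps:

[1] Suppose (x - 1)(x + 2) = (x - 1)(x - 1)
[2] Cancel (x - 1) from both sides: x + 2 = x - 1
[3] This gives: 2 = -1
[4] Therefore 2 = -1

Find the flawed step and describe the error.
Step 2: Cancel (x - 1) from both sides: x + 2 = x - 1

Step 2 cancels (x - 1) from both sides. This is only valid if (x - 1) ≠ 0, i.e., x ≠ 1. When x = 1, both sides equal zero regardless of the other factors. The correct approach requires considering x = 1 as a separate case.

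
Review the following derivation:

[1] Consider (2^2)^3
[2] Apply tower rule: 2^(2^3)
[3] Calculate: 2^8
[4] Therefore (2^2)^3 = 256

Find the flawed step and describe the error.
Step 2: Apply tower rule: 2^(2^3)

Step 2 incorrectly states that (a^b)^c = a^(b^c). The correct rule is (a^b)^c = a^(b×c). The actual value is (2^2)^3 = 2^6 = 64, not 2^8 = 256.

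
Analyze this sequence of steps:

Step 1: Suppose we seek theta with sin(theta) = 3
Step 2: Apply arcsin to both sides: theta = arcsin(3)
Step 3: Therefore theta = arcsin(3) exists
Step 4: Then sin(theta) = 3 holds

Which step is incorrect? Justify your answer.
Step 2: Apply arcsin to both sides: theta = arcsin(3)

Step 2 applies arcsin to 3. However, arcsin(x) is only defined for x in [-1, 1] because sin(theta) can only produce values in that range. Since |3| > 1, arcsin(3) is undefined. There is no angle whose sine equals 3.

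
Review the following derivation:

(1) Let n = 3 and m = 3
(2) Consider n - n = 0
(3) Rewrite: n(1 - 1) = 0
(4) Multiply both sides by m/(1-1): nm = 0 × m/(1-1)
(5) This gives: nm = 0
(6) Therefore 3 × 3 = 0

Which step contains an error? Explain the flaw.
Step 4: Multiply both sides by m/(1-1): nm = 0 × m/(1-1)

Step 4 multiplies both sides by m/(1-1). However, 1-1 = 0, so this is multiplication by m/0, which is undefined. We cannot multiply by an undefined expression.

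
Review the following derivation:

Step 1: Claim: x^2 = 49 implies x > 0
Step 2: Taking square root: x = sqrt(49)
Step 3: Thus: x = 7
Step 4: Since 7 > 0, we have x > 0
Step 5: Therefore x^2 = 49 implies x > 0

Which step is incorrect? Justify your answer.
Step 2: Taking square root: x = sqrt(49)

Step 2 takes the square root and assumes the positive root only. The equation x^2 = 49 actually has two solutions: x = 7 and x = -7. The proof silently assumes x > 0 without justification, then uses this assumption to conclude x > 0, which is circular. The counterexample x = -7 shows the claim is false.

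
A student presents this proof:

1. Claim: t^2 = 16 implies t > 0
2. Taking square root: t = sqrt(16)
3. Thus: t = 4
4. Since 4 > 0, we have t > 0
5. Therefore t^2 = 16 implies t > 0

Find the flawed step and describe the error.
Step 2: Taking square root: t = sqrt(16)

Step 2 takes the square root and assumes the positive root only. The equation t^2 = 16 actually has two solutions: t = 4 and t = -4. The proof silently assumes t > 0 without justification, then uses this assumption to conclude t > 0, which is circular. The counterexample t = -4 shows the claim is false.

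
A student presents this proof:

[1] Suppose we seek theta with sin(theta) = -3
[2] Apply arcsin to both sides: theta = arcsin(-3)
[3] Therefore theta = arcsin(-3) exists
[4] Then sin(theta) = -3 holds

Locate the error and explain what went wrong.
Step 2: Apply arcsin to both sides: theta = arcsin(-3)

Step 2 applies arcsin to -3. However, arcsin(x) is only defined for x in [-1, 1] because sin(theta) can only produce values in that range. Since |-3| > 1, arcsin(-3) is undefined. There is no angle whose sine equals -3.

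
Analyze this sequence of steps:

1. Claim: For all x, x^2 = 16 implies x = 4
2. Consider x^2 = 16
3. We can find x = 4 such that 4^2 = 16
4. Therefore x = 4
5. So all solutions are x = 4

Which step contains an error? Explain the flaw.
Step 4: Therefore x = 4

Step 4 incorrectly concludes that x = 4 is the only solution. The proof shows that x = 4 is A solution (existence), but does not show it is the ONLY solution (uniqueness). In fact, x = -4 is also a solution since (-4)^2 = 16. Finding one solution doesn't prove there are no others.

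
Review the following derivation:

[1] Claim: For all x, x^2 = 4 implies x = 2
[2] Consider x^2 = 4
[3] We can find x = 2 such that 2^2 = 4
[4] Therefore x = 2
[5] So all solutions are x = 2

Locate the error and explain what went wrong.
Step 4: Therefore x = 2

Step 4 incorrectly concludes that x = 2 is the only solution. The proof shows that x = 2 is A solution (existence), but does not show it is the ONLY solution (uniqueness). In fact, x = -2 is also a solution since (-2)^2 = 4. Finding one solution doesn't prove there are no others.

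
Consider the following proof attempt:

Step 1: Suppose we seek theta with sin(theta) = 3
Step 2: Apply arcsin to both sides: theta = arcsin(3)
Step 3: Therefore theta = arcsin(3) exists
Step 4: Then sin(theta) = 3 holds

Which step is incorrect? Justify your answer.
Step 2: Apply arcsin to both sides: theta = arcsin(3)

Step 2 applies arcsin to 3. However, arcsin(x) is only defined for x in [-1, 1] because sin(theta) can only produce values in that range. Since |3| > 1, arcsin(3) is undefined. There is no angle whose sine equals 3.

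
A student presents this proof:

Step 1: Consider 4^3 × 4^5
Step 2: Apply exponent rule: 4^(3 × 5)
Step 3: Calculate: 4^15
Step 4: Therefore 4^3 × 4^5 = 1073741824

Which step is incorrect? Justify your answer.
Step 2: Apply exponent rule: 4^(3 × 5)

Step 2 incorrectly states that a^b × a^c = a^(b×c). The correct rule is a^b × a^c = a^(b+c). The actual value is 4^3 × 4^5 = 4^8 = 65536, not 4^15 = 1073741824.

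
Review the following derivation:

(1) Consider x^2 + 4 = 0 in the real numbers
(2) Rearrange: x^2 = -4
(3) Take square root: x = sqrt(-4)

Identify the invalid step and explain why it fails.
Step 3: Take square root: x = sqrt(-4)

Step 3 takes the square root of -4, which is negative. In the real number system, the square root of a negative number is undefined. The equation x^2 + 4 = 0 has no real solutions. Square roots of negative numbers only exist in the complex numbers.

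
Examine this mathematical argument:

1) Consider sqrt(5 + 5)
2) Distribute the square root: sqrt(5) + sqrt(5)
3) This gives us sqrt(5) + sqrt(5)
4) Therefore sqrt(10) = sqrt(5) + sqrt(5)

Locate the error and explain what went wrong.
Step 2: Distribute the square root: sqrt(5) + sqrt(5)

Step 2 incorrectly 'distributes' the square root over addition. The square root function does not distribute: sqrt(a + b) ≠ sqrt(a) + sqrt(b). In fact, sqrt(5 + 5) = sqrt(10) ≈ 3.1623, while sqrt(5) + sqrt(5) ≈ 4.4721.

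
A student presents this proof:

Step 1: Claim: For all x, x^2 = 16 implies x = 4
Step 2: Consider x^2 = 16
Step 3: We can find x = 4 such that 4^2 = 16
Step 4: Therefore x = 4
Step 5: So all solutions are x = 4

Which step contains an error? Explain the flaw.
Step 4: Therefore x = 4

Step 4 incorrectly concludes that x = 4 is the only solution. The proof shows that x = 4 is A solution (existence), but does not show it is the ONLY solution (uniqueness). In fact, x = -4 is also a solution since (-4)^2 = 16. Finding one solution doesn't prove there are no others.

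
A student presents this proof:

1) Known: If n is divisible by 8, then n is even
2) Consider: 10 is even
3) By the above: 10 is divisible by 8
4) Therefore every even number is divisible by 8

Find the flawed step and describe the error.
Step 3: By the above: 10 is divisible by 8

Step 3 commits the fallacy of affirming the consequent. The known fact 'divisible by 8 → even' does NOT imply 'even → divisible by 8'. That would be the converse, which is false. For example, 10 is even but 10 ÷ 8 = 1.25, which is not an integer.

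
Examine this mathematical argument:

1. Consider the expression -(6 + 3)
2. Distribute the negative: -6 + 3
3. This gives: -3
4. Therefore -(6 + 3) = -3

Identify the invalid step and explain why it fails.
Step 2: Distribute the negative: -6 + 3

Step 2 incorrectly distributes the negative sign. The correct distribution is -(6 + 3) = -6 - 3 = -9. The negative must be applied to both terms, not just the first. The error treats -(6 + 3) as -6 + 3, which equals -3 instead of -9.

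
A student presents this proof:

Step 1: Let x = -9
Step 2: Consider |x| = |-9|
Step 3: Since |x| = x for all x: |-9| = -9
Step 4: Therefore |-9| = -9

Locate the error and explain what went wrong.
Step 3: Since |x| = x for all x: |-9| = -9

Step 3 incorrectly states that |x| = x for all x. The correct definition is |x| = x when x >= 0, and |x| = -x when x < 0. Since -9 < 0, we have |-9| = -(-9) = 9, not -9.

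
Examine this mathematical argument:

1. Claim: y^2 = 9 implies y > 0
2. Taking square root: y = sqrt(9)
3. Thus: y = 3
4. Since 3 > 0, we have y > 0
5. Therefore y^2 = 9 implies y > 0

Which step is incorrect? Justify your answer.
Step 2: Taking square root: y = sqrt(9)

Step 2 takes the square root and assumes the positive root only. The equation y^2 = 9 actually has two solutions: y = 3 and y = -3. The proof silently assumes y > 0 without justification, then uses this assumption to conclude y > 0, which is circular. The counterexample y = -3 shows the claim is false.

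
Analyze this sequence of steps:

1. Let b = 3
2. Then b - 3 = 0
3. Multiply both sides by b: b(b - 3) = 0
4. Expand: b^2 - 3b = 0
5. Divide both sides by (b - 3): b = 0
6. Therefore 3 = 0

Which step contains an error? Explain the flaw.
Step 5: Divide both sides by (b - 3): b = 0

Step 5 divides both sides by (b - 3). However, since b = 3, we have (b - 3) = 0. Division by zero is undefined, making this step invalid.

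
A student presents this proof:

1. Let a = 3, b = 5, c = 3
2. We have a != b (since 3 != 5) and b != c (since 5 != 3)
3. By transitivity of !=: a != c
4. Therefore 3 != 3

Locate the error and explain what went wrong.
Step 3: By transitivity of !=: a != c

Step 3 incorrectly applies transitivity to the '!=' relation. Transitivity states: if a R b and b R c, then a R c. However, '!=' is not transitive. Counterexample: 3 != 5 and 5 != 3, but 3 = 3 (both equal 3). Transitivity holds for relations like <, <=, =, but not for !=.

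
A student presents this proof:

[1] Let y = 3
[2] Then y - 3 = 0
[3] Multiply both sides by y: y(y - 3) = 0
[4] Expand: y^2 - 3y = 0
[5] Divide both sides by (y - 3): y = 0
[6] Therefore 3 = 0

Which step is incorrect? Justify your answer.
Step 5: Divide both sides by (y - 3): y = 0

Step 5 divides both sides by (y - 3). However, since y = 3, we have (y - 3) = 0. Division by zero is undefined, making this step invalid.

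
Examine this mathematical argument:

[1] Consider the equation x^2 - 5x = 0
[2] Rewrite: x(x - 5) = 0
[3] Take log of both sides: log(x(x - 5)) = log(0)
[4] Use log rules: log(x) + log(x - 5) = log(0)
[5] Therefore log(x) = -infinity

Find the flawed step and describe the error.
Step 3: Take log of both sides: log(x(x - 5)) = log(0)

Step 3 takes the logarithm of both sides, resulting in log(0) on the right side. The logarithm is only defined for positive numbers; log(0) is undefined (approaches negative infinity). This operation is invalid.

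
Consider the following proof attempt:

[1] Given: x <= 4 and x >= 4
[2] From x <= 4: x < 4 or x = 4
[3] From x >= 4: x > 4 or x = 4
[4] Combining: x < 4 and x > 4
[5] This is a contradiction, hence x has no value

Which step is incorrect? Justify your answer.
Step 4: Combining: x < 4 and x > 4

Step 4 incorrectly combines the conditions. From x <= 4 and x >= 4, the intersection is x = 4. The error treats the 'or' cases as 'and' requirements. The correct conclusion is that x = 4 is the unique solution, not that no solution exists.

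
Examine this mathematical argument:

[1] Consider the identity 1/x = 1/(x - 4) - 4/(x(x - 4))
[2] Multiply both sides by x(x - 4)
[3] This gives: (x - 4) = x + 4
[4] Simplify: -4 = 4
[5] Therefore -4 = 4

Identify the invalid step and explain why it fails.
Step 3: This gives: (x - 4) = x + 4

Step 3 makes a sign error when clearing denominators. Multiplying -4/(x(x - 4)) by x(x - 4) gives -4, not +4. The correct result is (x - 4) = x - 4, which is trivially true, not (x - 4) = x + 4. (Step 1 is a valid identity: 1/(x - 4) - 4/(x(x - 4)) = (x - 4)/(x(x - 4)) = 1/x.)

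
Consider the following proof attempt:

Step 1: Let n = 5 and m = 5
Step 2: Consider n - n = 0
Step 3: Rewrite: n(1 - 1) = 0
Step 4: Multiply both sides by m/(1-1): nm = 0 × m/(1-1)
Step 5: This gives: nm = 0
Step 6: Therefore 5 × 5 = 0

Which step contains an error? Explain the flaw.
Step 4: Multiply both sides by m/(1-1): nm = 0 × m/(1-1)

Step 4 multiplies both sides by m/(1-1). However, 1-1 = 0, so this is multiplication by m/0, which is undefined. We cannot multiply by an undefined expression.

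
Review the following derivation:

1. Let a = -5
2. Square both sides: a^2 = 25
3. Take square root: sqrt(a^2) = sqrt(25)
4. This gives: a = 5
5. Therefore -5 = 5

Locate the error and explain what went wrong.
Step 4: This gives: a = 5

Step 4 incorrectly states that sqrt(a^2) = a. The correct identity is sqrt(a^2) = |a|. Since a = -5 < 0, we have sqrt(a^2) = |-5| = 5, not a = -5.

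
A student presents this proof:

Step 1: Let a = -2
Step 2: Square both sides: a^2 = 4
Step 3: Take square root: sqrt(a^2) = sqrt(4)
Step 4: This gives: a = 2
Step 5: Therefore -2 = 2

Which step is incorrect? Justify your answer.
Step 4: This gives: a = 2

Step 4 incorrectly states that sqrt(a^2) = a. The correct identity is sqrt(a^2) = |a|. Since a = -2 < 0, we have sqrt(a^2) = |-2| = 2, not a = -2.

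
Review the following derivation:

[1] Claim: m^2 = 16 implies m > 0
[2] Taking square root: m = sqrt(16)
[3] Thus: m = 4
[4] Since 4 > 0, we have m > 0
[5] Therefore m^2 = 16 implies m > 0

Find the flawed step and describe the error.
Step 2: Taking square root: m = sqrt(16)

Step 2 takes the square root and assumes the positive root only. The equation m^2 = 16 actually has two solutions: m = 4 and m = -4. The proof silently assumes m > 0 without justification, then uses this assumption to conclude m > 0, which is circular. The counterexample m = -4 shows the claim is false.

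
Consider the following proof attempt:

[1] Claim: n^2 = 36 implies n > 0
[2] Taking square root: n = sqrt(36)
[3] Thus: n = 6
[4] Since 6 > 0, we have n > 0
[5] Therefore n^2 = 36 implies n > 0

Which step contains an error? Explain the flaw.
Step 2: Taking square root: n = sqrt(36)

Step 2 takes the square root and assumes the positive root only. The equation n^2 = 36 actually has two solutions: n = 6 and n = -6. The proof silently assumes n > 0 without justification, then uses this assumption to conclude n > 0, which is circular. The counterexample n = -6 shows the claim is false.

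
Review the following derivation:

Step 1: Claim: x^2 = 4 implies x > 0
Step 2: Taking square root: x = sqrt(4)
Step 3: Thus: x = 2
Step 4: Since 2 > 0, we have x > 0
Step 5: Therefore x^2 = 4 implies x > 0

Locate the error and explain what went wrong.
Step 2: Taking square root: x = sqrt(4)

Step 2 takes the square root and assumes the positive root only. The equation x^2 = 4 actually has two solutions: x = 2 and x = -2. The proof silently assumes x > 0 without justification, then uses this assumption to conclude x > 0, which is circular. The counterexample x = -2 shows the claim is false.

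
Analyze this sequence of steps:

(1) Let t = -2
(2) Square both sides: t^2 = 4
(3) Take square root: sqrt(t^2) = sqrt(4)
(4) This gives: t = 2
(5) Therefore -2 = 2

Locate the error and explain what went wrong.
Step 4: This gives: t = 2

Step 4 incorrectly states that sqrt(t^2) = t. The correct identity is sqrt(t^2) = |t|. Since t = -2 < 0, we have sqrt(t^2) = |-2| = 2, not t = -2.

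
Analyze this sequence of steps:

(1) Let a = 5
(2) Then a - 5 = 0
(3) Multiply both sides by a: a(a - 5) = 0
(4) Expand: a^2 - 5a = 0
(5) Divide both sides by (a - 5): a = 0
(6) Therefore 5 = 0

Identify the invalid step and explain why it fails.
Step 5: Divide both sides by (a - 5): a = 0

Step 5 divides both sides by (a - 5). However, since a = 5, we have (a - 5) = 0. Division by zero is undefined, making this step invalid.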